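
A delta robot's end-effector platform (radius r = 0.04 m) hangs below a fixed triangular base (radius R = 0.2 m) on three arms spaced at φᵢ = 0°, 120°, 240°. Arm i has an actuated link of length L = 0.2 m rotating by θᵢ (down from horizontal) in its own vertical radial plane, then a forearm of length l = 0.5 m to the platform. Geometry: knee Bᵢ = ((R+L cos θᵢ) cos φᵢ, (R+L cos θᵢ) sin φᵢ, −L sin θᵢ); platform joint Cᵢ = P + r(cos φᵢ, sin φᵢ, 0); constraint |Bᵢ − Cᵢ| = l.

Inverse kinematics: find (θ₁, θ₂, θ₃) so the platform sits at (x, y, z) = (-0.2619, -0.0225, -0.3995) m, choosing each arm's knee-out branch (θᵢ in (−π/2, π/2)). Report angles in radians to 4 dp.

arm 1 (φ=0.0°): x'=-0.2619, y'=-0.0225
  A cos θ + B sin θ = C:  0.4219·cos θ + -0.3995·sin θ = -0.3203
  γ=atan2(-0.3995,0.4219)=-0.7581;  ψ=arccos(-0.5512)=2.1546;  θ1=γ+ψ≈1.3965
rotate P by −φ2: (0.1115, 0.2381, -0.3995)
  A=0.0485, B=-0.3995, C=(l²−L²−A²−y'²−z²)/(2L)=-0.0216
  γ=atan2(-0.3995,0.0485)=-1.4499;  ψ=arccos(-0.0536)=1.6244;  θ2=γ+ψ≈0.1745
rotate P by −φ3: (0.1504, -0.2156, -0.3995)
  e−x'=0.0096;  (l²−L²−(e−x')²−y'²−z²)/2L = 0.0096
  √(A²+B²)=0.3996;  θ3 = -1.5469+1.5468 ≈ -0.0001

θ₁ = 1.3965, θ₂ = 0.1745, θ₃ = -0.0001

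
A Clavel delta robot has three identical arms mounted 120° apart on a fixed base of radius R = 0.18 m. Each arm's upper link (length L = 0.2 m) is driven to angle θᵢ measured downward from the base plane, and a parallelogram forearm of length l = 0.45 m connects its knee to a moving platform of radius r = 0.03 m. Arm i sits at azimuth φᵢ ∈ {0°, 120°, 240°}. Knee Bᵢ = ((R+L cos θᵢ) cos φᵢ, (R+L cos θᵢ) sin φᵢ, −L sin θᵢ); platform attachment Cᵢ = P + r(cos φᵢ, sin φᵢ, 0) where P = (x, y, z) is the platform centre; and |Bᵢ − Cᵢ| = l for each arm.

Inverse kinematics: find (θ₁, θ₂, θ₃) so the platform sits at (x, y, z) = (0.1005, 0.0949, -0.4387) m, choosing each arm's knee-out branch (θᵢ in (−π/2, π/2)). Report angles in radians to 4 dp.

θ₁ = 0.3491, θ₂ = 0.6110, θ₃ = 1.1345

rotate P by −φ1: (0.1005, 0.0949, -0.4387)
  A=0.0495, B=-0.4387, C=(l²−L²−A²−y'²−z²)/(2L)=-0.1035
  θ1 = atan2(B,A) + arccos(C/0.4415) = 0.3491
arm 2 (φ=120.0°): x'=0.0319, y'=-0.1345
  e−x'=0.1181;  (l²−L²−(e−x')²−y'²−z²)/2L = -0.1550
  θ2 = atan2(B,A) + arccos(C/0.4543) = 0.6110
arm 3 (φ=240.0°): x'=-0.1324, y'=0.0396
  e−x'=0.2824;  (l²−L²−(e−x')²−y'²−z²)/2L = -0.2782
  √(A²+B²)=0.5218;  θ3 = -0.9988+2.1333 ≈ 1.1345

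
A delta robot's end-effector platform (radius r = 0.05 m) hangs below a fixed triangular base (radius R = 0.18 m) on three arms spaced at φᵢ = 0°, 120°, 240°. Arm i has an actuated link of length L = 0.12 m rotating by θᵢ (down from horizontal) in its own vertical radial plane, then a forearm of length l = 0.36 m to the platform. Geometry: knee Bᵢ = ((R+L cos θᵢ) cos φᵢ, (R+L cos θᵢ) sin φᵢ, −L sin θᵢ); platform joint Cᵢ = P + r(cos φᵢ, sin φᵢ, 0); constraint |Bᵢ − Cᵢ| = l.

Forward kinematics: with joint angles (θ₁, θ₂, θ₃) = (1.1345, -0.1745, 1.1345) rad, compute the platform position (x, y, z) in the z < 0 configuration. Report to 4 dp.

arm 1 at φ=0.0°: ρ1 = 0.1807;  centre 1 = (0.1807, 0.0000, -0.1088)
centre 2 = (0.2482·cos120.0°, 0.2482·sin120.0°, 0.0208) = (-0.1241, 0.2149, 0.0208)
arm 3 at φ=240.0°: ρ3 = 0.1807;  centre 3 = (-0.0904, -0.1565, -0.1088)
|centre ₂|²−|centre ₁|² = 0.0175;  |centre ₃|²−|centre ₁|² = 0.0000
[-0.6096 0.4299 0.2592]·P = 0.0175;  [-0.5421 -0.3130 0.0000]·P = 0.0000
det = 0.4238;  x = -0.0130+0.1914z,  y = 0.0224+-0.3315z
into |P−centre ₁|² = l²: 1.1465z² + 0.1285z + -0.0798 = 0;  Δ = 0.3823;  z = -0.3257 or 0.2136 → z<0 root = -0.3257
x = -0.0753, y = 0.1304

(-0.0753, 0.1304, -0.3257)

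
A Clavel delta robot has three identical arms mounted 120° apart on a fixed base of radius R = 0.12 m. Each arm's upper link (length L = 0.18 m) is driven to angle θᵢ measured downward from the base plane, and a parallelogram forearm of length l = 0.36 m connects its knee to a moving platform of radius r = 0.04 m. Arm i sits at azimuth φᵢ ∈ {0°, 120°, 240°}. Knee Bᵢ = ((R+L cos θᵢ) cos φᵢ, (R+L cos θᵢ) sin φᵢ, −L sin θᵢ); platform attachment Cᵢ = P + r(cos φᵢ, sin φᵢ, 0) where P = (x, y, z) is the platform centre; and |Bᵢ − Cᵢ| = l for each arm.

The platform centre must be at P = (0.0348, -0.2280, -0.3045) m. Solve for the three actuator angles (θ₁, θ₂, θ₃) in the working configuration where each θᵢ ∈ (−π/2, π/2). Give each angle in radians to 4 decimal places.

θ₁ = 0.6109, θ₂ = 1.3960, θ₃ = -0.0875

φ1=0.0° → target in arm frame (0.0348, -0.2280)
  A=0.0452, B=-0.3045, C=(l²−L²−A²−y'²−z²)/(2L)=-0.1376
  θ1 = atan2(B,A) + arccos(C/0.3078) = 0.6109
φ2=120.0° → target in arm frame (-0.2149, 0.0839)
  A cos θ + B sin θ = C:  0.2949·cos θ + -0.3045·sin θ = -0.2486
  θ2 = atan2(B,A) + arccos(C/0.4239) = 1.3960
φ3=240.0° → target in arm frame (0.1801, 0.1441)
  A=-0.1001, B=-0.3045, C=(l²−L²−A²−y'²−z²)/(2L)=-0.0731
  γ=atan2(-0.3045,-0.1001)=-1.8883;  ψ=arccos(-0.2280)=1.8008;  θ3=γ+ψ≈-0.0875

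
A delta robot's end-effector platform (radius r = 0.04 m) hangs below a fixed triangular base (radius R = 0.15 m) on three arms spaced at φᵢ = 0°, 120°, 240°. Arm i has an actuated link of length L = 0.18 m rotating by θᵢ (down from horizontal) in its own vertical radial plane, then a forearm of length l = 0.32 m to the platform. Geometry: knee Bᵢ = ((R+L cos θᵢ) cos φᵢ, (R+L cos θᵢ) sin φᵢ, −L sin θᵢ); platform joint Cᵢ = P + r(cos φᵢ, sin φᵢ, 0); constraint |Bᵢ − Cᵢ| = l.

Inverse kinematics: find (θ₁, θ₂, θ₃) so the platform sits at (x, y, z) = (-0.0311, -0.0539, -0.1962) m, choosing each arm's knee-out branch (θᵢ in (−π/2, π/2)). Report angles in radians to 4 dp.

rotate P by −φ1: (-0.0311, -0.0539, -0.1962)
  A cos θ + B sin θ = C:  0.1411·cos θ + -0.1962·sin θ = 0.0241
  θ1 = atan2(B,A) + arccos(C/0.2417) = 0.5234
arm 2 (φ=120.0°): x'=-0.0311, y'=0.0539
  e−x'=0.1411;  (l²−L²−(e−x')²−y'²−z²)/2L = 0.0241
  γ=atan2(-0.1962,0.1411)=-0.9472;  ψ=arccos(0.0998)=1.4708;  θ2=γ+ψ≈0.5236
φ3=240.0° → target in arm frame (0.0622, 0.0000)
  A cos θ + B sin θ = C:  0.0478·cos θ + -0.1962·sin θ = 0.0812
  γ=atan2(-0.1962,0.0478)=-1.3320;  ψ=arccos(0.4020)=1.1571;  θ3=γ+ψ≈-0.1749

θ₁ = 0.5234, θ₂ = 0.5236, θ₃ = -0.1749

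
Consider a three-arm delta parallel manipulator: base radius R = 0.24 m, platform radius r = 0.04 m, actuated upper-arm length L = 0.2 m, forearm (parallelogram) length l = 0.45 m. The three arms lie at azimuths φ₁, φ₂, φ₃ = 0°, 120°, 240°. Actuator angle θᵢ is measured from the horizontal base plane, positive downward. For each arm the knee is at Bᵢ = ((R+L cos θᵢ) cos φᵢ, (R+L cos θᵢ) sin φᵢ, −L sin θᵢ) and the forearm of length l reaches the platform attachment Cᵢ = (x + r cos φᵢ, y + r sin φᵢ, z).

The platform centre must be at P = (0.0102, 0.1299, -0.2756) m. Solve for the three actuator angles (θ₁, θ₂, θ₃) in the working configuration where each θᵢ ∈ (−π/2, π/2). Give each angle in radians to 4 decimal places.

rotate P by −φ1: (0.0102, 0.1299, -0.2756)
  A cos θ + B sin θ = C:  0.1898·cos θ + -0.2756·sin θ = 0.0841
  γ=atan2(-0.2756,0.1898)=-0.9677;  ψ=arccos(0.2514)=1.3167;  θ1=γ+ψ≈0.3490
φ2=120.0° → target in arm frame (0.1074, -0.0738)
  A cos θ + B sin θ = C:  0.0926·cos θ + -0.2756·sin θ = 0.1813
  γ=atan2(-0.2756,0.0926)=-1.2466;  ψ=arccos(0.6236)=0.8974;  θ2=γ+ψ≈-0.3492
arm 3 (φ=240.0°): x'=-0.1176, y'=-0.0561
  A cos θ + B sin θ = C:  0.3176·cos θ + -0.2756·sin θ = -0.0437
  √(A²+B²)=0.4205;  θ3 = -0.7147+1.6749 ≈ 0.9601

θ₁ = 0.3490, θ₂ = -0.3492, θ₃ = 0.9601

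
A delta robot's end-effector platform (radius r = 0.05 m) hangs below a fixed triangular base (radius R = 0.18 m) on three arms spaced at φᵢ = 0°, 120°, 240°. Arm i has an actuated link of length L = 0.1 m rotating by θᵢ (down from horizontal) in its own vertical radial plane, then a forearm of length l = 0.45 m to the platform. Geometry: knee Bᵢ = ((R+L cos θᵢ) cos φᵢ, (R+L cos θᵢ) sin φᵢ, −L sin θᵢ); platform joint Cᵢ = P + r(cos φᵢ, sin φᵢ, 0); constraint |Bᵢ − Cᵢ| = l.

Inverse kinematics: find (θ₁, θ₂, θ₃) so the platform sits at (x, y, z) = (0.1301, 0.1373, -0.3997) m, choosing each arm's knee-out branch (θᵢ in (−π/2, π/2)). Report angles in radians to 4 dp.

rotate P by −φ1: (0.1301, 0.1373, -0.3997)
  A cos θ + B sin θ = C:  -0.0001·cos θ + -0.3997·sin θ = 0.0694
  γ=atan2(-0.3997,-0.0001)=-1.5710;  ψ=arccos(0.1737)=1.3962;  θ1=γ+ψ≈-0.1749
rotate P by −φ2: (0.0539, -0.1813, -0.3997)
  e−x'=0.0761;  (l²−L²−(e−x')²−y'²−z²)/2L = -0.0297
  θ2 = atan2(B,A) + arccos(C/0.4069) = 0.2612
arm 3 (φ=240.0°): x'=-0.1840, y'=0.0440
  A cos θ + B sin θ = C:  0.3140·cos θ + -0.3997·sin θ = -0.3388
  γ=atan2(-0.3997,0.3140)=-0.9050;  ψ=arccos(-0.6666)=2.3005;  θ3=γ+ψ≈1.3955

θ₁ = -0.1749, θ₂ = 0.2612, θ₃ = 1.3955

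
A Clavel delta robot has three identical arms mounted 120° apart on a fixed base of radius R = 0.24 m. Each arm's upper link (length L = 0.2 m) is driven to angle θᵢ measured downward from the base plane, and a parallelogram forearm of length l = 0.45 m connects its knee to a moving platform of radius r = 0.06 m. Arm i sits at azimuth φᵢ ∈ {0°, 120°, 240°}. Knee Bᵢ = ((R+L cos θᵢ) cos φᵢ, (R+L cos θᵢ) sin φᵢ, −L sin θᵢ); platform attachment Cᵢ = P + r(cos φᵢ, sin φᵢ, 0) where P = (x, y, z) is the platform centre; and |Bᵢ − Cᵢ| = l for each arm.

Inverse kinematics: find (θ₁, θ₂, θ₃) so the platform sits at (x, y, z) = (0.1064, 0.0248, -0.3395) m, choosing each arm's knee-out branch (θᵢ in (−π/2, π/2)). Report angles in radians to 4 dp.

rotate P by −φ1: (0.1064, 0.0248, -0.3395)
  A cos θ + B sin θ = C:  0.0736·cos θ + -0.3395·sin θ = 0.1030
  γ=atan2(-0.3395,0.0736)=-1.3573;  ψ=arccos(0.2966)=1.2697;  θ1=γ+ψ≈-0.0876
φ2=120.0° → target in arm frame (-0.0317, -0.1045)
  A cos θ + B sin θ = C:  0.2117·cos θ + -0.3395·sin θ = -0.0213
  γ=atan2(-0.3395,0.2117)=-1.0132;  ψ=arccos(-0.0532)=1.6240;  θ2=γ+ψ≈0.6109
arm 3 (φ=240.0°): x'=-0.0747, y'=0.0797
  A cos θ + B sin θ = C:  0.2547·cos θ + -0.3395·sin θ = -0.0600
  γ=atan2(-0.3395,0.2547)=-0.9272;  ψ=arccos(-0.1413)=1.7125;  θ3=γ+ψ≈0.7853

θ₁ = -0.0876, θ₂ = 0.6109, θ₃ = 0.7853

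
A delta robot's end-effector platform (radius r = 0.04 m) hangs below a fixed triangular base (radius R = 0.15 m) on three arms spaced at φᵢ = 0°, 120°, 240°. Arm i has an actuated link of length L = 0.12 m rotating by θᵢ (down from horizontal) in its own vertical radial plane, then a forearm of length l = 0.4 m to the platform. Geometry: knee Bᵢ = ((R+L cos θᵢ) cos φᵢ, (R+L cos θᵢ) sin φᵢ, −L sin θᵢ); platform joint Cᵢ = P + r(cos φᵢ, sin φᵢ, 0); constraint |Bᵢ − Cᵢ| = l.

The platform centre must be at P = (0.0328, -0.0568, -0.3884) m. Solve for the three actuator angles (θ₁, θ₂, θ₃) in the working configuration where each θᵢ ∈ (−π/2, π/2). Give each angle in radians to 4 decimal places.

θ₁ = 0.3487, θ₂ = 0.7851, θ₃ = 0.3488

rotate P by −φ1: (0.0328, -0.0568, -0.3884)
  e−x'=0.0772;  (l²−L²−(e−x')²−y'²−z²)/2L = -0.0602
  γ=atan2(-0.3884,0.0772)=-1.3746;  ψ=arccos(-0.1519)=1.7233;  θ1=γ+ψ≈0.3487
rotate P by −φ2: (-0.0656, 0.0000, -0.3884)
  e−x'=0.1756;  (l²−L²−(e−x')²−y'²−z²)/2L = -0.1504
  θ2 = atan2(B,A) + arccos(C/0.4262) = 0.7851
arm 3 (φ=240.0°): x'=0.0328, y'=0.0568
  e−x'=0.0772;  (l²−L²−(e−x')²−y'²−z²)/2L = -0.0602
  γ=atan2(-0.3884,0.0772)=-1.3746;  ψ=arccos(-0.1520)=1.7234;  θ3=γ+ψ≈0.3488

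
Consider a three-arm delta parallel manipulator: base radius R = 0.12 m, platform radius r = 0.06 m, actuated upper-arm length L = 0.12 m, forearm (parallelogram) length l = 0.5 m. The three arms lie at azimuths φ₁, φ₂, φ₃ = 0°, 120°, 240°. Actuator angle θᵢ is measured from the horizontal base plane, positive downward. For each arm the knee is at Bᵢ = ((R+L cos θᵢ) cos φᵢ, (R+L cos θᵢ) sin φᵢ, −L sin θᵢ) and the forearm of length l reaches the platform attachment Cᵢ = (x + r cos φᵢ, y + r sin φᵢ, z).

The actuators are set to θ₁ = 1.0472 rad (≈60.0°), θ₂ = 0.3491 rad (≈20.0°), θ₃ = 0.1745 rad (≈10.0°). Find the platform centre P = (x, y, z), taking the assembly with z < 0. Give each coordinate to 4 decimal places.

arm 1 at φ=0.0°: (R−r)+L cos θ1 = 0.1200;  centre 1 = (0.1200, 0.0000, -0.1039)
φ2=120.0°: virtual centre (-0.0864, 0.1496, -0.0410), radius l
centre 3 = (0.1782·cos240.0°, 0.1782·sin240.0°, -0.0208) = (-0.0891, -0.1543, -0.0208)
|centre ₂|²−|centre ₁|² = 0.0063;  |centre ₃|²−|centre ₁|² = 0.0070
linear system: -0.4128x+0.2992y = 0.0063−0.1258z; -0.4182x+-0.3086y = 0.0070−0.1662z
Cramer: x(z) = -0.0160+0.3506z;  y(z) = -0.0009+0.0634z
sphere 1 gives Az²+Bz+C=0 with A=1.1269, B=0.1124, C=-0.2207;  B²−4AC=1.0075;  roots -0.4952, 0.3955;  negative root z = -0.4952
x = -0.1896, y = -0.0323

(-0.1896, -0.0323, -0.4952)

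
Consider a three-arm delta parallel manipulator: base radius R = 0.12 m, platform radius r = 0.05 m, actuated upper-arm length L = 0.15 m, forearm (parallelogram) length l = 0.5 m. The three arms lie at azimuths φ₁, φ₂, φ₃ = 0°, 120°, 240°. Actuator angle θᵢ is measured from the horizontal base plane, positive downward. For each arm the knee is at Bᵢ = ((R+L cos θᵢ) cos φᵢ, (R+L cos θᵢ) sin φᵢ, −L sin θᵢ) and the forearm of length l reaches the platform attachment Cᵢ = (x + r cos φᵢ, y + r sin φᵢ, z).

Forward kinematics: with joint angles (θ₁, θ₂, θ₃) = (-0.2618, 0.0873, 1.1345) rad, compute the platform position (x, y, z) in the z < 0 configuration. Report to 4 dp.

(0.1895, 0.2125, -0.4131)

φ1=0.0°: virtual centre (0.2149, 0.0000, 0.0388), radius l
O2 = (0.2194·cos120.0°, 0.2194·sin120.0°, -0.0131) = (-0.1097, 0.1900, -0.0131)
arm 3 at φ=240.0°: (R−r)+L cos θ3 = 0.1334;  O3 = (-0.0667, -0.1155, -0.1359)
subtract pairs → two planes through P
plane₁₂: -0.6492x+0.3801y+-0.1038z = 0.0006
det = 0.3640;  x = 0.0115+-0.4308z,  y = 0.0213+-0.4628z
into |P−O₁|² = l²: 1.3998z² + 0.0778z + -0.2067 = 0;  Δ = 1.1633;  z = -0.4131 or 0.3574 → z<0 root = -0.4131
x = 0.1895, y = 0.2125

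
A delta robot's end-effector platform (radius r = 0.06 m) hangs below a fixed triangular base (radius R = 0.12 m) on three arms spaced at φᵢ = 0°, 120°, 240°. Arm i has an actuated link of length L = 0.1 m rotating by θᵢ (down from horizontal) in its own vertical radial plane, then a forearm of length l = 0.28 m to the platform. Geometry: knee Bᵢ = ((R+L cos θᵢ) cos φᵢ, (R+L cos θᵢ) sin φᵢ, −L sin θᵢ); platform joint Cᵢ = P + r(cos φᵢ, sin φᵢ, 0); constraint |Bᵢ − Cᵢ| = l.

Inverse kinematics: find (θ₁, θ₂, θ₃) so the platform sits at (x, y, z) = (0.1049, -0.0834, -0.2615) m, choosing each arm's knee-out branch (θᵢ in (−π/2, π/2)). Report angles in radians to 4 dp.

θ₁ = -0.0005, θ₂ = 1.2215, θ₃ = 0.5233

arm 1 (φ=0.0°): x'=0.1049, y'=-0.0834
  e−x'=-0.0449;  (l²−L²−(e−x')²−y'²−z²)/2L = -0.0448
  θ1 = atan2(B,A) + arccos(C/0.2653) = -0.0005
φ2=120.0° → target in arm frame (-0.1247, -0.0491)
  A=0.1847, B=-0.2615, C=(l²−L²−A²−y'²−z²)/(2L)=-0.1825
  √(A²+B²)=0.3201;  θ2 = -0.9559+2.1774 ≈ 1.2215
φ3=240.0° → target in arm frame (0.0198, 0.1325)
  A cos θ + B sin θ = C:  0.0402·cos θ + -0.2615·sin θ = -0.0958
  γ=atan2(-0.2615,0.0402)=-1.4182;  ψ=arccos(-0.3623)=1.9415;  θ3=γ+ψ≈0.5233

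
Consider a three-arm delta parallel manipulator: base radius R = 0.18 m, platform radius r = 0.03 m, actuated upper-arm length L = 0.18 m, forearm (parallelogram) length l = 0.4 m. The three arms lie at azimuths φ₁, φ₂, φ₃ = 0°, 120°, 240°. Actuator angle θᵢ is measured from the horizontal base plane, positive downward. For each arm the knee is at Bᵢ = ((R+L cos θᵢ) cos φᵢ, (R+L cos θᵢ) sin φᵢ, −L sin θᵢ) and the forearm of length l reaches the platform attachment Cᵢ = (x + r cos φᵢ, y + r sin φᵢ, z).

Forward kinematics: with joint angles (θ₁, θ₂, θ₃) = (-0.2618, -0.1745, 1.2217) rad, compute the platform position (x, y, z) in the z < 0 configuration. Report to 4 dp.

arm 1 at φ=0.0°: (R−r)+L cos θ1 = 0.3239;  O1 = (0.3239, 0.0000, 0.0466)
O2 = (0.3273·cos120.0°, 0.3273·sin120.0°, 0.0313) = (-0.1636, 0.2834, 0.0313)
arm 3 at φ=240.0°: (R−r)+L cos θ3 = 0.2116;  O3 = (-0.1058, -0.1832, -0.1691)
subtract pairs → two planes through P
plane₁₂: -0.9750x+0.5668y+-0.0307z = 0.0010
Cramer: x(z) = 0.0222-0.3030z;  y(z) = 0.0399-0.4670z
quadratic in z: (1.3099)z²+(0.0523)z+(-0.0652)=0, √Δ=0.5869 → z ∈ {-0.2440, 0.2041}; z = -0.2440 (taking z<0)
x = 0.0961, y = 0.1539

(0.0961, 0.1539, -0.2440)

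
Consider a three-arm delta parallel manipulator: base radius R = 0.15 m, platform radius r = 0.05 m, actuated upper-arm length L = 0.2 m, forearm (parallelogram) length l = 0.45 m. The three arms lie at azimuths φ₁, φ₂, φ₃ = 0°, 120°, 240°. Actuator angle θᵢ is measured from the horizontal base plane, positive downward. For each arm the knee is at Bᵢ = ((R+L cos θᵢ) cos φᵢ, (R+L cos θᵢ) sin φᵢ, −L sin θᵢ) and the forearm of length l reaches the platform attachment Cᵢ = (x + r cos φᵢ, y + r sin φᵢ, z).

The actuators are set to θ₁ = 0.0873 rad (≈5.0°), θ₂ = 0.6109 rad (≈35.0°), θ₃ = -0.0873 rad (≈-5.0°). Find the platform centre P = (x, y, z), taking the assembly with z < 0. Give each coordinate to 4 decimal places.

φ1=0.0°: virtual centre (0.2992, 0.0000, -0.0174), radius l
O2 = (0.2638·cos120.0°, 0.2638·sin120.0°, -0.1147) = (-0.1319, 0.2285, -0.1147)
arm 3 at φ=240.0°: (R−r)+L cos θ3 = 0.2992;  O3 = (-0.1496, -0.2591, 0.0174)
subtract pairs → two planes through P
linear system: -0.8623x+0.4570y = -0.0071−-0.1946z; -0.8977x+-0.5183y = 0.0000−0.0698z
Cramer: x(z) = 0.0043-0.0805z;  y(z) = -0.0074+0.2739z
into |P−O₁|² = l²: 1.0815z² + 0.0783z + -0.1151 = 0;  Δ = 0.5042;  z = -0.3645 or 0.2921 → z<0 root = -0.3645
x = 0.0336, y = -0.1073

(0.0336, -0.1073, -0.3645)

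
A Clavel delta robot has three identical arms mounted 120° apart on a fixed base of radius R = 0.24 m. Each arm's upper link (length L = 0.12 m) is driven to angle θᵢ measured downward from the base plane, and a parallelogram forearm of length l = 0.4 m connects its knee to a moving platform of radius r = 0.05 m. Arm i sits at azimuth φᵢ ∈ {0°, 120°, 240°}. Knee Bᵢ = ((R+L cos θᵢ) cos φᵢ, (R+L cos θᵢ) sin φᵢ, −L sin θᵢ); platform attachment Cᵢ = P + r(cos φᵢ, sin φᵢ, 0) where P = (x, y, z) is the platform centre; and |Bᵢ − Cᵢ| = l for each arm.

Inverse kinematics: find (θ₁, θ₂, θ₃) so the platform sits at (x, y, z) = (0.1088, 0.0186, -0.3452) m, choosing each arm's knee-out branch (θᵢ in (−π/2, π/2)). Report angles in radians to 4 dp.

rotate P by −φ1: (0.1088, 0.0186, -0.3452)
  e−x'=0.0812;  (l²−L²−(e−x')²−y'²−z²)/2L = 0.0812
  γ=atan2(-0.3452,0.0812)=-1.3398;  ψ=arccos(0.2291)=1.3397;  θ1=γ+ψ≈-0.0001
rotate P by −φ2: (-0.0383, -0.1035, -0.3452)
  A=0.2283, B=-0.3452, C=(l²−L²−A²−y'²−z²)/(2L)=-0.1517
  θ2 = atan2(B,A) + arccos(C/0.4139) = 0.9595
rotate P by −φ3: (-0.0705, 0.0849, -0.3452)
  A=0.2605, B=-0.3452, C=(l²−L²−A²−y'²−z²)/(2L)=-0.2027
  θ3 = atan2(B,A) + arccos(C/0.4325) = 1.1342

θ₁ = -0.0001, θ₂ = 0.9595, θ₃ = 1.1342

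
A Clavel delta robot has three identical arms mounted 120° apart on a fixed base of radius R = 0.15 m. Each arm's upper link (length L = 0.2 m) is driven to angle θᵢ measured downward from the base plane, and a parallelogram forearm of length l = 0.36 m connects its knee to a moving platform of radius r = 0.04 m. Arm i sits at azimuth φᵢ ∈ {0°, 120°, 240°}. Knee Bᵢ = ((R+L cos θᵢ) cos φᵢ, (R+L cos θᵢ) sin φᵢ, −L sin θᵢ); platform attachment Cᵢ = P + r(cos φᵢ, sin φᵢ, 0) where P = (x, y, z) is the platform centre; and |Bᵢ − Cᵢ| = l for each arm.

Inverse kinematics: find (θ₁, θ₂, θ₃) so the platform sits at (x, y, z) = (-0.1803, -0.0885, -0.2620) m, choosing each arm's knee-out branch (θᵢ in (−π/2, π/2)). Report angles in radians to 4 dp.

θ₁ = 1.3088, θ₂ = 0.6110, θ₃ = -0.2621

arm 1 (φ=0.0°): x'=-0.1803, y'=-0.0885
  A cos θ + B sin θ = C:  0.2903·cos θ + -0.2620·sin θ = -0.1779
  θ1 = atan2(B,A) + arccos(C/0.3910) = 1.3088
rotate P by −φ2: (0.0135, 0.2004, -0.2620)
  A=0.0965, B=-0.2620, C=(l²−L²−A²−y'²−z²)/(2L)=-0.0713
  γ=atan2(-0.2620,0.0965)=-1.2179;  ψ=arccos(-0.2553)=1.8290;  θ2=γ+ψ≈0.6110
φ3=240.0° → target in arm frame (0.1668, -0.1119)
  A=-0.0568, B=-0.2620, C=(l²−L²−A²−y'²−z²)/(2L)=0.0130
  θ3 = atan2(B,A) + arccos(C/0.2681) = -0.2621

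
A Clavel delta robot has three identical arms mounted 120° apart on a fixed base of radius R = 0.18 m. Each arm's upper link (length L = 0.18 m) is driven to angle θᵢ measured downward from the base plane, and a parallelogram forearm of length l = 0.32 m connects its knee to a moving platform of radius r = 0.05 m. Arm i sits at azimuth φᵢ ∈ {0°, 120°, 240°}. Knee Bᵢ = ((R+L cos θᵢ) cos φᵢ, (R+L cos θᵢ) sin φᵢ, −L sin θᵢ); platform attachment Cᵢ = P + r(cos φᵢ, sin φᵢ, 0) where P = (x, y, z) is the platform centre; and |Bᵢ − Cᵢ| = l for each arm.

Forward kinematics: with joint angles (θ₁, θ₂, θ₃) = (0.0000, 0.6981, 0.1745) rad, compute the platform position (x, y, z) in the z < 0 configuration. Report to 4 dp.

φ1=0.0°: virtual centre (0.3100, 0.0000, 0.0000), radius l
arm 2 at φ=120.0°: ρ2 = 0.2679;  S2 = (-0.1339, 0.2320, -0.1157)
φ3=240.0°: virtual centre (-0.1536, -0.2661, -0.0313), radius l
subtract pairs → two planes through P
[-0.8879 0.4640 -0.2314]·P = -0.0109;  [-0.9273 -0.5322 -0.0625]·P = -0.0007
det = 0.9028;  x = 0.0068+-0.1685z,  y = -0.0105+0.1762z
quadratic in z: (1.0594)z²+(0.0985)z+(-0.0104)=0, √Δ=0.2316 → z ∈ {-0.1558, 0.0628}; z = -0.1558 (taking z<0)
x = 0.0331, y = -0.0380

(0.0331, -0.0380, -0.1558)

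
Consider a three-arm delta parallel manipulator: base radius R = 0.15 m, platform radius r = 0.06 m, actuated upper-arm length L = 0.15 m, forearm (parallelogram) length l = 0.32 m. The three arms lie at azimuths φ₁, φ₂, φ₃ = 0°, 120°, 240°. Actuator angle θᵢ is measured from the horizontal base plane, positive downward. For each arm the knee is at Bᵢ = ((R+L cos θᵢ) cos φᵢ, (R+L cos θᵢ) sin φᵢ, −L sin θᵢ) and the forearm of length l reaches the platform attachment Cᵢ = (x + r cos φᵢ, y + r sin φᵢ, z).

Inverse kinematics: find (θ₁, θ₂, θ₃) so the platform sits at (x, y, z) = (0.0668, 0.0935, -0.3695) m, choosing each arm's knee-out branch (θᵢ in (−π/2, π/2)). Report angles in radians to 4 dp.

θ₁ = 0.6980, θ₂ = 0.7853, θ₃ = 1.3963

arm 1 (φ=0.0°): x'=0.0668, y'=0.0935
  A=0.0232, B=-0.3695, C=(l²−L²−A²−y'²−z²)/(2L)=-0.2197
  √(A²+B²)=0.3702;  θ1 = -1.5081+2.2061 ≈ 0.6980
rotate P by −φ2: (0.0476, -0.1046, -0.3695)
  A=0.0424, B=-0.3695, C=(l²−L²−A²−y'²−z²)/(2L)=-0.2312
  γ=atan2(-0.3695,0.0424)=-1.4565;  ψ=arccos(-0.6217)=2.2417;  θ2=γ+ψ≈0.7853
φ3=240.0° → target in arm frame (-0.1144, 0.0111)
  e−x'=0.2044;  (l²−L²−(e−x')²−y'²−z²)/2L = -0.3284
  √(A²+B²)=0.4223;  θ3 = -1.0656+2.4619 ≈ 1.3963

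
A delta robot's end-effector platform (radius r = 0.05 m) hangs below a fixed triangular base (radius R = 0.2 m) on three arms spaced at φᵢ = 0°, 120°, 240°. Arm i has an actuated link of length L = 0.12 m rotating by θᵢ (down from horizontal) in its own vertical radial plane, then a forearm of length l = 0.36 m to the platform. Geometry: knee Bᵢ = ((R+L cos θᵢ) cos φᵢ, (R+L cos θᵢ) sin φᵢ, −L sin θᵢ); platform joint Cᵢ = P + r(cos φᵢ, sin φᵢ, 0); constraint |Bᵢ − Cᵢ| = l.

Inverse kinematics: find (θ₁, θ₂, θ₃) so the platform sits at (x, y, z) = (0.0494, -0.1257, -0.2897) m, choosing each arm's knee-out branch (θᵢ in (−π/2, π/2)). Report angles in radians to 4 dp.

arm 1 (φ=0.0°): x'=0.0494, y'=-0.1257
  e−x'=0.1006;  (l²−L²−(e−x')²−y'²−z²)/2L = 0.0223
  θ1 = atan2(B,A) + arccos(C/0.3067) = 0.2614
rotate P by −φ2: (-0.1336, 0.0201, -0.2897)
  A=0.2836, B=-0.2897, C=(l²−L²−A²−y'²−z²)/(2L)=-0.2064
  √(A²+B²)=0.4054;  θ2 = -0.7961+2.1050 ≈ 1.3089
φ3=240.0° → target in arm frame (0.0842, 0.1056)
  A=0.0658, B=-0.2897, C=(l²−L²−A²−y'²−z²)/(2L)=0.0658
  √(A²+B²)=0.2971;  θ3 = -1.3473+1.3476 ≈ 0.0003

θ₁ = 0.2614, θ₂ = 1.3089, θ₃ = 0.0003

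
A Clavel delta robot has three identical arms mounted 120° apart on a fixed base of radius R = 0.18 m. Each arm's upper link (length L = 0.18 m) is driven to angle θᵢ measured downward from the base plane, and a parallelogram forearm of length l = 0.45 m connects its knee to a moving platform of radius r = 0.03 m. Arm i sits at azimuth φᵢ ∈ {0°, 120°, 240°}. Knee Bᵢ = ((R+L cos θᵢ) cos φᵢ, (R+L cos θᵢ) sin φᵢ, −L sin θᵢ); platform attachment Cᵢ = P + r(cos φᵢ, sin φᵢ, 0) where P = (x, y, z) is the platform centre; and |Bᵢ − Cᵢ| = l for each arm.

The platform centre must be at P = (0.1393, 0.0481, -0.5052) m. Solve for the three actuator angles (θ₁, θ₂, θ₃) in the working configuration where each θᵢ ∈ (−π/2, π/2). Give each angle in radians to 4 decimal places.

rotate P by −φ1: (0.1393, 0.0481, -0.5052)
  A cos θ + B sin θ = C:  0.0107·cos θ + -0.5052·sin θ = -0.2432
  γ=atan2(-0.5052,0.0107)=-1.5496;  ψ=arccos(-0.4813)=2.0729;  θ1=γ+ψ≈0.5233
arm 2 (φ=120.0°): x'=-0.0280, y'=-0.1447
  A=0.1780, B=-0.5052, C=(l²−L²−A²−y'²−z²)/(2L)=-0.3826
  θ2 = atan2(B,A) + arccos(C/0.5356) = 1.1344
φ3=240.0° → target in arm frame (-0.1113, 0.0966)
  A=0.2613, B=-0.5052, C=(l²−L²−A²−y'²−z²)/(2L)=-0.4520
  γ=atan2(-0.5052,0.2613)=-1.0935;  ψ=arccos(-0.7948)=2.4894;  θ3=γ+ψ≈1.3960

θ₁ = 0.5233, θ₂ = 1.1344, θ₃ = 1.3960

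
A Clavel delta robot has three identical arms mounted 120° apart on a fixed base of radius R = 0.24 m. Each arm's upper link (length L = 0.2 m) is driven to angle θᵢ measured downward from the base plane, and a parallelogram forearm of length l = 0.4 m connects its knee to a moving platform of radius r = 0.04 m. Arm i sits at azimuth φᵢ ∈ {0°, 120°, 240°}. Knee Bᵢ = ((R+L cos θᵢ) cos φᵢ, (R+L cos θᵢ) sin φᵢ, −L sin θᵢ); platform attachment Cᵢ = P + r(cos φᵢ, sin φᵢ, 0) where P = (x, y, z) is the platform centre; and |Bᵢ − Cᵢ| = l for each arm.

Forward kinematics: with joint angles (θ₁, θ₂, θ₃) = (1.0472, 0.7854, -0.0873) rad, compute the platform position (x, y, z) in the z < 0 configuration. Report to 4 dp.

(-0.0836, -0.0776, -0.2558)

φ1=0.0°: virtual centre (0.3000, 0.0000, -0.1732), radius l
φ2=120.0°: virtual centre (-0.1707, 0.2957, -0.1414), radius l
arm 3 at φ=240.0°: ρ3 = 0.3992;  centre 3 = (-0.1996, -0.3458, 0.0174)
eliminate P² terms by subtracting sphere 1 from 2 and 3
[-0.9414 0.5914 0.0636]·P = 0.0166;  [-0.9992 -0.6915 0.3813]·P = 0.0397
det = 1.2419;  x = -0.0281+0.2170z,  y = -0.0168+0.2379z
sphere 1 gives Az²+Bz+C=0 with A=1.1037, B=0.1961, C=-0.0221;  B²−4AC=0.1358;  roots -0.2558, 0.0781;  negative root z = -0.2558
x = -0.0836, y = -0.0776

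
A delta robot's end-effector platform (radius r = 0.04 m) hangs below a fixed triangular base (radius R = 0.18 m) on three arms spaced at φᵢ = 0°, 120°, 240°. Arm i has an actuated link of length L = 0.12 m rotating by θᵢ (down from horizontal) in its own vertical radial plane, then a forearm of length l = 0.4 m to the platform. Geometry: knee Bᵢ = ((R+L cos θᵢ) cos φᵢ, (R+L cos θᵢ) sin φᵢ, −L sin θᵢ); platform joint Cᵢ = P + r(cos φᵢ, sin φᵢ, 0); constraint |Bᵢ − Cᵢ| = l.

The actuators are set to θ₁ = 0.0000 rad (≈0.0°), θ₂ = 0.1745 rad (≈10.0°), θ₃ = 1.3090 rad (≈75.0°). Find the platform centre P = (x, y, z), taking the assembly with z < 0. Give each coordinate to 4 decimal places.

(0.0939, 0.1307, -0.3396)

O1 = (0.2600·cos0.0°, 0.2600·sin0.0°, 0.0000) = (0.2600, 0.0000, 0.0000)
arm 2 at φ=120.0°: ρ2 = 0.2582;  O2 = (-0.1291, 0.2236, -0.0208)
arm 3 at φ=240.0°: ρ3 = 0.1711;  O3 = (-0.0855, -0.1481, -0.1159)
eliminate P² terms by subtracting sphere 1 from 2 and 3
[-0.7782 0.4472 -0.0417]·P = -0.0005;  [-0.6911 -0.2963 -0.2318]·P = -0.0249
det = 0.5396;  x = 0.0209+-0.2150z,  y = 0.0353+-0.2810z
sphere 1 gives Az²+Bz+C=0 with A=1.1252, B=0.0830, C=-0.1016;  B²−4AC=0.4641;  roots -0.3396, 0.2659;  negative root z = -0.3396
x = 0.0939, y = 0.1307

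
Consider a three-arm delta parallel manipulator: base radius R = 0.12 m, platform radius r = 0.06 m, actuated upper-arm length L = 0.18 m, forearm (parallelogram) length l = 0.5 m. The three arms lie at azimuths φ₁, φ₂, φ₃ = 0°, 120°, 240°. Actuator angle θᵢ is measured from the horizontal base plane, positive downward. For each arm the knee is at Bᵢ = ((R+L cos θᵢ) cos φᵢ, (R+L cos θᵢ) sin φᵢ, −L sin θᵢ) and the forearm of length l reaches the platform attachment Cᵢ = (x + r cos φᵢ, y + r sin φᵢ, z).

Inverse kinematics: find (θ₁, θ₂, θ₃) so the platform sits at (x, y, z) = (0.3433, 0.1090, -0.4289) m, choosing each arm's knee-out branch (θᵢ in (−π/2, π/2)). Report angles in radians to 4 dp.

θ₁ = -0.2621, θ₂ = 1.0468, θ₃ = 1.3958

φ1=0.0° → target in arm frame (0.3433, 0.1090)
  A cos θ + B sin θ = C:  -0.2833·cos θ + -0.4289·sin θ = -0.1625
  γ=atan2(-0.4289,-0.2833)=-2.1545;  ψ=arccos(-0.3161)=1.8924;  θ1=γ+ψ≈-0.2621
rotate P by −φ2: (-0.0773, -0.3518, -0.4289)
  A cos θ + B sin θ = C:  0.1373·cos θ + -0.4289·sin θ = -0.3027
  √(A²+B²)=0.4503;  θ2 = -1.2611+2.3079 ≈ 1.0468
φ3=240.0° → target in arm frame (-0.2660, 0.2428)
  A cos θ + B sin θ = C:  0.3260·cos θ + -0.4289·sin θ = -0.3656
  θ3 = atan2(B,A) + arccos(C/0.5388) = 1.3958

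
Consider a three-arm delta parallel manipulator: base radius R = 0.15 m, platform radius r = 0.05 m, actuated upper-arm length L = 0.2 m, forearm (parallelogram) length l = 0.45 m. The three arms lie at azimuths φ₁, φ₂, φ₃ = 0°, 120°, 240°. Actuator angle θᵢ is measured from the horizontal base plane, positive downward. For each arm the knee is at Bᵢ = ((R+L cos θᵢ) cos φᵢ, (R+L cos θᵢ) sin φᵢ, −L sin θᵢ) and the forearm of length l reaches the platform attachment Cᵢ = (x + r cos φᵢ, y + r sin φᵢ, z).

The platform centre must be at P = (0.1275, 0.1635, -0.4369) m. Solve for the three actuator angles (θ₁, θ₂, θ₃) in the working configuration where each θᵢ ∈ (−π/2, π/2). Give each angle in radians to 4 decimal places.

θ₁ = 0.2619, θ₂ = 0.4362, θ₃ = 1.2217

arm 1 (φ=0.0°): x'=0.1275, y'=0.1635
  A=-0.0275, B=-0.4369, C=(l²−L²−A²−y'²−z²)/(2L)=-0.1397
  γ=atan2(-0.4369,-0.0275)=-1.6337;  ψ=arccos(-0.3191)=1.8955;  θ1=γ+ψ≈0.2619
arm 2 (φ=120.0°): x'=0.0778, y'=-0.1922
  A=0.0222, B=-0.4369, C=(l²−L²−A²−y'²−z²)/(2L)=-0.1645
  θ2 = atan2(B,A) + arccos(C/0.4375) = 0.4362
arm 3 (φ=240.0°): x'=-0.2053, y'=0.0287
  A=0.3053, B=-0.4369, C=(l²−L²−A²−y'²−z²)/(2L)=-0.3061
  √(A²+B²)=0.5330;  θ3 = -0.9608+2.1825 ≈ 1.2217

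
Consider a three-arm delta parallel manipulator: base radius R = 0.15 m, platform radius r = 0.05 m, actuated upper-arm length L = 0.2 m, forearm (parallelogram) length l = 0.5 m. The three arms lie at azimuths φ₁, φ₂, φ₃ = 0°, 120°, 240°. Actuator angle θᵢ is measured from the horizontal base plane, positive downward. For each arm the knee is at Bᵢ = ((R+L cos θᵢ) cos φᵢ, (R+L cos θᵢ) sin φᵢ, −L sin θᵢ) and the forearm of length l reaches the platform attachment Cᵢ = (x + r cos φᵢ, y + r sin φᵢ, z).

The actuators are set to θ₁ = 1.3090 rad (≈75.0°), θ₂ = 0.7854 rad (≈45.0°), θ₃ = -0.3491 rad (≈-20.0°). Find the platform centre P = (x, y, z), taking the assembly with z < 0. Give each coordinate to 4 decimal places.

arm 1 at φ=0.0°: e+L cos θ1 = 0.1518;  S1 = (0.1518, 0.0000, -0.1932)
φ2=120.0°: virtual centre (-0.1207, 0.2091, -0.1414), radius l
arm 3 at φ=240.0°: e+L cos θ3 = 0.2879;  S3 = (-0.1440, -0.2494, 0.0684)
|S₂|²−|S₁|² = 0.0179;  |S₃|²−|S₁|² = 0.0272
plane₁₂: -0.5449x+0.4182y+0.1035z = 0.0179
Cramer: x(z) = -0.0392+0.5209z;  y(z) = -0.0082+0.4313z
sphere 1 gives Az²+Bz+C=0 with A=1.4574, B=0.1804, C=-0.1762;  B²−4AC=1.0595;  roots -0.4150, 0.2912;  negative root z = -0.4150
x = -0.2554, y = -0.1872

(-0.2554, -0.1872, -0.4150)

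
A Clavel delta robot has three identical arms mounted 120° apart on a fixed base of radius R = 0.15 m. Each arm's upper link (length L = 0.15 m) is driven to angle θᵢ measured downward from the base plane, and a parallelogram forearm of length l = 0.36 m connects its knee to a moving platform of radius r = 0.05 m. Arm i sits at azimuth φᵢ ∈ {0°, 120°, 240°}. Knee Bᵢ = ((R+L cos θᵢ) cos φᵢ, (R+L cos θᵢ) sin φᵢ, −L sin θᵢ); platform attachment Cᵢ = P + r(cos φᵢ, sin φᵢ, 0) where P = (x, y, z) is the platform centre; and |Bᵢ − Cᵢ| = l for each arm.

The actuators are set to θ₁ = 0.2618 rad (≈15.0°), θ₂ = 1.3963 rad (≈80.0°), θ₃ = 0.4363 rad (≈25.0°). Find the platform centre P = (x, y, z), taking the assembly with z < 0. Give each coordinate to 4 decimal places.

(0.1069, -0.1448, -0.3381)

S1 = (0.2449·cos0.0°, 0.2449·sin0.0°, -0.0388) = (0.2449, 0.0000, -0.0388)
φ2=120.0°: virtual centre (-0.0630, 0.1092, -0.1477), radius l
φ3=240.0°: virtual centre (-0.1180, -0.2043, -0.0634), radius l
subtract pairs → two planes through P
[-0.6158 0.2183 -0.2178]·P = -0.0238;  [-0.7257 -0.4087 -0.0491]·P = -0.0018
det = 0.4101;  x = 0.0246+-0.2432z,  y = -0.0394+0.3116z
into |P−S₁|² = l²: 1.1563z² + 0.1602z + -0.0780 = 0;  Δ = 0.3866;  z = -0.3381 or 0.1996 → z<0 root = -0.3381
x = 0.1069, y = -0.1448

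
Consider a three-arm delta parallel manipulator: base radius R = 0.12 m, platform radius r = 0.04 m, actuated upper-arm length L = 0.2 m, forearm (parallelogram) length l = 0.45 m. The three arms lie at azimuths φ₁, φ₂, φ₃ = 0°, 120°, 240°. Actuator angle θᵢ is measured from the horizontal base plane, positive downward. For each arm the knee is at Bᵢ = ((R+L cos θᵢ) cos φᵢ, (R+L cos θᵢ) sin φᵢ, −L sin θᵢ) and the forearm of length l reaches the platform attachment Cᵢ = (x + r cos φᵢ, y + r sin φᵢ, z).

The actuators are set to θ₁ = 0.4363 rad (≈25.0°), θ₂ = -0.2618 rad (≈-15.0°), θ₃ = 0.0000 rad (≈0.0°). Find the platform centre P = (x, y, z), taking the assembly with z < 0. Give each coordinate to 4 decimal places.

(-0.1001, 0.0374, -0.3501)

φ1=0.0°: virtual centre (0.2613, 0.0000, -0.0845), radius l
S2 = (0.2732·cos120.0°, 0.2732·sin120.0°, 0.0518) = (-0.1366, 0.2366, 0.0518)
φ3=240.0°: virtual centre (-0.1400, -0.2425, 0.0000), radius l
eliminate P² terms by subtracting sphere 1 from 2 and 3
plane₁₂: -0.7957x+0.4732y+0.2726z = 0.0019
det = 0.7656;  x = -0.0031+0.2771z,  y = -0.0011+-0.1100z
quadratic in z: (1.0889)z²+(0.0228)z+(-0.1255)=0, √Δ=0.7397 → z ∈ {-0.3501, 0.3292}; z = -0.3501 (taking z<0)
x = -0.1001, y = 0.0374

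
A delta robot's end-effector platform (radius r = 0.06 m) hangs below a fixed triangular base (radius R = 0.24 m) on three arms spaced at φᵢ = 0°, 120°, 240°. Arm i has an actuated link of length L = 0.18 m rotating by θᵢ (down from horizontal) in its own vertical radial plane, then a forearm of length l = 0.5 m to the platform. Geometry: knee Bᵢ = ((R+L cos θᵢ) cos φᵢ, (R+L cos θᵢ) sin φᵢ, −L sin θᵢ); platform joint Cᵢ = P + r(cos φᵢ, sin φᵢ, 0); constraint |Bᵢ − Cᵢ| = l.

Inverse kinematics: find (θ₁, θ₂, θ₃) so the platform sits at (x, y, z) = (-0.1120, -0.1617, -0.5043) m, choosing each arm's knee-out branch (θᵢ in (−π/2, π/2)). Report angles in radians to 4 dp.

arm 1 (φ=0.0°): x'=-0.1120, y'=-0.1617
  A=0.2920, B=-0.5043, C=(l²−L²−A²−y'²−z²)/(2L)=-0.4115
  γ=atan2(-0.5043,0.2920)=-1.0459;  ψ=arccos(-0.7061)=2.3548;  θ1=γ+ψ≈1.3088
φ2=120.0° → target in arm frame (-0.0840, 0.1778)
  e−x'=0.2640;  (l²−L²−(e−x')²−y'²−z²)/2L = -0.3835
  γ=atan2(-0.5043,0.2640)=-1.0885;  ψ=arccos(-0.6737)=2.3100;  θ2=γ+ψ≈1.2216
arm 3 (φ=240.0°): x'=0.1960, y'=-0.0161
  A cos θ + B sin θ = C:  -0.0160·cos θ + -0.5043·sin θ = -0.1034
  θ3 = atan2(B,A) + arccos(C/0.5046) = 0.1747

θ₁ = 1.3088, θ₂ = 1.2216, θ₃ = 0.1747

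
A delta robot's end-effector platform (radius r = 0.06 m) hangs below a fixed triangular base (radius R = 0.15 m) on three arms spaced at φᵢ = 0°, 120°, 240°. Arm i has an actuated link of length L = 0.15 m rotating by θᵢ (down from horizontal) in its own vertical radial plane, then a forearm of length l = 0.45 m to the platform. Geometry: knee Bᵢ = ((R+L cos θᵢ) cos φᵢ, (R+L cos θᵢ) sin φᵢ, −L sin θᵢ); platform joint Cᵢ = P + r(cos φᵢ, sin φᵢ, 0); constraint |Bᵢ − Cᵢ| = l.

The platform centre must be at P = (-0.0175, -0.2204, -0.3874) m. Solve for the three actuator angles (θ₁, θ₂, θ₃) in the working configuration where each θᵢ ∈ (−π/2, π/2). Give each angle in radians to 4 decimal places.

θ₁ = 0.5239, θ₂ = 1.0473, θ₃ = -0.3493

φ1=0.0° → target in arm frame (-0.0175, -0.2204)
  A cos θ + B sin θ = C:  0.1075·cos θ + -0.3874·sin θ = -0.1007
  γ=atan2(-0.3874,0.1075)=-1.3001;  ψ=arccos(-0.2505)=1.8240;  θ1=γ+ψ≈0.5239
rotate P by −φ2: (-0.1821, 0.1254, -0.3874)
  A cos θ + B sin θ = C:  0.2721·cos θ + -0.3874·sin θ = -0.1995
  √(A²+B²)=0.4734;  θ2 = -0.9584+2.0057 ≈ 1.0473
arm 3 (φ=240.0°): x'=0.1996, y'=0.0950
  A cos θ + B sin θ = C:  -0.1096·cos θ + -0.3874·sin θ = 0.0296
  θ3 = atan2(B,A) + arccos(C/0.4026) = -0.3493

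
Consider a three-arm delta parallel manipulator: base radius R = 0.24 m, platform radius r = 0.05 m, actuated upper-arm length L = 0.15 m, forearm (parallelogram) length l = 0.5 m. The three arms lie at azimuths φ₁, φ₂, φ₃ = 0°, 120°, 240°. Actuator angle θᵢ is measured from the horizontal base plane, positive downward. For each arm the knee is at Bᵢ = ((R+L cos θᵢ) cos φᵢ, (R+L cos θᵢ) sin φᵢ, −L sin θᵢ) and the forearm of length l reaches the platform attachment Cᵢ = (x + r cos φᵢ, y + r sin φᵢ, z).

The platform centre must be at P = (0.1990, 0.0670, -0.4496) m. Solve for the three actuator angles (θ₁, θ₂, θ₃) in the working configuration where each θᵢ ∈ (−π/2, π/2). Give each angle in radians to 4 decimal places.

θ₁ = -0.1747, θ₂ = 0.9594, θ₃ = 1.3960

rotate P by −φ1: (0.1990, 0.0670, -0.4496)
  e−x'=-0.0090;  (l²−L²−(e−x')²−y'²−z²)/2L = 0.0693
  √(A²+B²)=0.4497;  θ1 = -1.5908+1.4161 ≈ -0.1747
arm 2 (φ=120.0°): x'=-0.0415, y'=-0.2058
  e−x'=0.2315;  (l²−L²−(e−x')²−y'²−z²)/2L = -0.2353
  √(A²+B²)=0.5057;  θ2 = -1.0953+2.0548 ≈ 0.9594
arm 3 (φ=240.0°): x'=-0.1575, y'=0.1388
  A=0.3475, B=-0.4496, C=(l²−L²−A²−y'²−z²)/(2L)=-0.3823
  θ3 = atan2(B,A) + arccos(C/0.5683) = 1.3960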